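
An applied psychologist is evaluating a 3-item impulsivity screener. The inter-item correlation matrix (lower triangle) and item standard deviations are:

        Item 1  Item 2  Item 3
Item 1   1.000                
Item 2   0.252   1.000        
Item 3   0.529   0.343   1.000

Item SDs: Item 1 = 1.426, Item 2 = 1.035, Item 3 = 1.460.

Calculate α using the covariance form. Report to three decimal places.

α = 0.648

Σσ²ᵢ = 1.426² + 1.035² + 1.460² = 5.2363
Covariances σ_ij = r_ij · s_i · s_j:
  σ(Item 1,Item 2) = 0.252 × 1.426 × 1.035 = 0.3719
  σ(Item 1,Item 3) = 0.529 × 1.426 × 1.460 = 1.1014
  σ(Item 2,Item 3) = 0.343 × 1.035 × 1.460 = 0.5183
σ²_T = Σσ²ᵢ + 2·Σσ_ij = 5.2363 + 2 × 1.9916 = 9.2195
α = (3/2)·(1 − 5.2363/9.2195) = 0.648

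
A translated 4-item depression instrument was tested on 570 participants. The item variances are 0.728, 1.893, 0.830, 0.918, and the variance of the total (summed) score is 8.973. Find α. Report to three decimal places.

Σσᵢ² = 0.728 + 1.893 + 0.830 + 0.918 = 4.369
α = (k/(k−1))·(1 − Σσᵢ²/total variance) = (4/3)·(1 − 4.369/8.973) = 0.684

α = 0.684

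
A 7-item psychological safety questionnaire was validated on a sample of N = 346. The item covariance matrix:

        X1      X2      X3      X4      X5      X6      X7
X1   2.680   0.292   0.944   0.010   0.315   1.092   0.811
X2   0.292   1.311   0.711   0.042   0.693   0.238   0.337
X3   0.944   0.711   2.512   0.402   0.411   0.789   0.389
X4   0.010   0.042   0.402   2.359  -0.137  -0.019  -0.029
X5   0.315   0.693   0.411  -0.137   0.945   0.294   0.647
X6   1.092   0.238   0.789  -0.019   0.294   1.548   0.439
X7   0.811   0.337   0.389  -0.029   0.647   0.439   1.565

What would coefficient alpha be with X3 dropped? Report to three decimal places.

coefficient alpha = 0.590

Remaining items: X1, X2, X4, X5, X6, X7 (k = 6).
Σσᵢ² = 2.680 + 1.311 + 2.359 + 0.945 + 1.548 + 1.565 = 10.408
σ²_total = 10.408 + 2 × 5.025 = 20.458
α (item deleted) = (6/5)·(1 − 10.408/20.458) = 0.590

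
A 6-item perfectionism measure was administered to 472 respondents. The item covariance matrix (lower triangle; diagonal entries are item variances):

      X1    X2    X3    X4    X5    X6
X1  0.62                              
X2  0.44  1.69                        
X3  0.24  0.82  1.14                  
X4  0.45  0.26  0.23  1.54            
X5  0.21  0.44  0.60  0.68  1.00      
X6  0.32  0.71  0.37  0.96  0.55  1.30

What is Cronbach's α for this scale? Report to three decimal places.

ΣVar(i) = 0.62 + 1.69 + 1.14 + 1.54 + 1.00 + 1.30 = 7.29
Sum of the distinct covariances = 7.28
σ²_T = 7.29 + 2 × 7.28 = 21.85
α = (k/(k−1))·(1 − ΣVar(i)/σ²_T) = (6/5)·(1 − 7.29/21.85) = 0.800

Cronbach's α = 0.800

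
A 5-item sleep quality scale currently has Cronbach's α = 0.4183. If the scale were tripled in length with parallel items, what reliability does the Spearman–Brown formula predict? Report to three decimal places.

predicted reliability = 0.683

Length factor m = 3
α' = m·α / (1 + (m−1)·α)
   = 3 × 0.4183 / (1 + (3 − 1) × 0.4183)
   = 1.2549 / 1.8366 = 0.683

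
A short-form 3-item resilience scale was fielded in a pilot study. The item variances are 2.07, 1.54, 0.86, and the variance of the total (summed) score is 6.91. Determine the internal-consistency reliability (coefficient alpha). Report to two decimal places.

coefficient alpha = 0.53

Σσ²ᵢ = 2.07 + 1.54 + 0.86 = 4.47
α = (k/(k−1))·(1 − Σσ²ᵢ/σ²_T) = (3/2)·(1 − 4.47/6.91) = 0.53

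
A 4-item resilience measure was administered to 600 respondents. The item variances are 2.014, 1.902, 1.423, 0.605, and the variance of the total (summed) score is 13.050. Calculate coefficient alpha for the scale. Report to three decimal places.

Σσᵢ² = 2.014 + 1.902 + 1.423 + 0.605 = 5.944
α = (k/(k−1))·(1 − Σσᵢ²/σ²_total) = (4/3)·(1 − 5.944/13.050) = 0.726

coefficient alpha = 0.726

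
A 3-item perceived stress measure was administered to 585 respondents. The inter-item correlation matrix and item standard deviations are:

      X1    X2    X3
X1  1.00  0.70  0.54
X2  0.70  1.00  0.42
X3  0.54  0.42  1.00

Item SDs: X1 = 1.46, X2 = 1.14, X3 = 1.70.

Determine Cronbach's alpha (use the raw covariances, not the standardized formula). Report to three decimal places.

Σσ²ᵢ = 1.46² + 1.14² + 1.70² = 6.3212
Covariances σ_ij = r_ij · s_i · s_j:
  σ(X1,X2) = 0.70 × 1.46 × 1.14 = 1.1651
  σ(X1,X3) = 0.54 × 1.46 × 1.70 = 1.3403
  σ(X2,X3) = 0.42 × 1.14 × 1.70 = 0.8140
σ²_T = Σσ²ᵢ + 2·Σσ_ij = 6.3212 + 2 × 3.3194 = 12.9600
α = (3/2)·(1 − 6.3212/12.9600) = 0.768

Cronbach's alpha = 0.768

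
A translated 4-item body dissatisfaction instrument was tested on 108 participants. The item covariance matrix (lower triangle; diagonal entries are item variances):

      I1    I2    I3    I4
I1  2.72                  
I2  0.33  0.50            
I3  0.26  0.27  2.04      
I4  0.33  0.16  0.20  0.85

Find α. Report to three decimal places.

α = 0.449

Σσᵢ² = 2.72 + 0.50 + 2.04 + 0.85 = 6.11
Sum of the distinct covariances = 1.55
σ²_T = 6.11 + 2 × 1.55 = 9.21
α = (k/(k−1))·(1 − Σσᵢ²/σ²_T) = (4/3)·(1 − 6.11/9.21) = 0.449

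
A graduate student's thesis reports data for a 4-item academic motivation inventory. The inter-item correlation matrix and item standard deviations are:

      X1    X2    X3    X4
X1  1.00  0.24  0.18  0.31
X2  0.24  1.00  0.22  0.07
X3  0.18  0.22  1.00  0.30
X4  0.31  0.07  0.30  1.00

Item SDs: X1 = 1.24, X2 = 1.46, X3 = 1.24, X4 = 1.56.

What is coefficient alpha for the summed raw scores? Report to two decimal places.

α = 0.52

Σσ²ᵢ = 1.24² + 1.46² + 1.24² + 1.56² = 7.6404
Covariances σ_ij = r_ij · s_i · s_j:
  σ(X1,X2) = 0.24 × 1.24 × 1.46 = 0.4345
  σ(X1,X3) = 0.18 × 1.24 × 1.24 = 0.2768
  σ(X1,X4) = 0.31 × 1.24 × 1.56 = 0.5997
  σ(X2,X3) = 0.22 × 1.46 × 1.24 = 0.3983
  σ(X2,X4) = 0.07 × 1.46 × 1.56 = 0.1594
  σ(X3,X4) = 0.30 × 1.24 × 1.56 = 0.5803
σ²_T = Σσ²ᵢ + 2·Σσ_ij = 7.6404 + 2 × 2.4490 = 12.5384
α = (4/3)·(1 − 7.6404/12.5384) = 0.52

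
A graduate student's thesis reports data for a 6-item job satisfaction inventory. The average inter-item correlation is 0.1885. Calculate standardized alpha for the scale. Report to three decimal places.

Standardized α = k·r̄ / (1 + (k−1)·r̄) = 6 × 0.1885 / (1 + 5 × 0.1885)
  = 1.1310 / 1.9425 = 0.582

standardized alpha = 0.582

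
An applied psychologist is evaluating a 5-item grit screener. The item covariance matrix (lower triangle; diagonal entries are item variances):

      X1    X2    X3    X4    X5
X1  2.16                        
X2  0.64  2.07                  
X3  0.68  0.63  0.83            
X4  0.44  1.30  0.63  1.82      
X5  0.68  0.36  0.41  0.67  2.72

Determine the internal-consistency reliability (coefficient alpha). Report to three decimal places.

ΣVar(i) = 2.16 + 2.07 + 0.83 + 1.82 + 2.72 = 9.60
Sum of the distinct covariances = 6.44
σ²_T = 9.60 + 2 × 6.44 = 22.48
α = (k/(k−1))·(1 − ΣVar(i)/σ²_T) = (5/4)·(1 − 9.60/22.48) = 0.716

coefficient alpha = 0.716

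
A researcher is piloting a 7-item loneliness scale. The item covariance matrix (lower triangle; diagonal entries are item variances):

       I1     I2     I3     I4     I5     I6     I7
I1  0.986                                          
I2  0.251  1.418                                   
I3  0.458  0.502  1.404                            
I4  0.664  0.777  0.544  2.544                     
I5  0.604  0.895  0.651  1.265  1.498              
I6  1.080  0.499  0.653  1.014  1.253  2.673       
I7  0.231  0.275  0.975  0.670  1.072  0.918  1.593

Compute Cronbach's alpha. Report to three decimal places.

α = 0.835

sum of item variances = 0.986 + 1.418 + 1.404 + 2.544 + 1.498 + 2.673 + 1.593 = 12.116
Σ_{i<j} σ_ij = 15.251
total variance = 12.116 + 2 × 15.251 = 42.618
α = (k/(k−1))·(1 − sum of item variances/total variance) = (7/6)·(1 − 12.116/42.618) = 0.835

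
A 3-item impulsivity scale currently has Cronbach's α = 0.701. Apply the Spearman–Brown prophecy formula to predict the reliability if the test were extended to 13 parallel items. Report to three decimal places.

predicted reliability = 0.910

Length factor m = 13/3 = 4.3333
α' = m·α / (1 + (m−1)·α)
   = 13/3 × 0.701 / (1 + (13/3 − 1) × 0.701)
   = 3.0377 / 3.3367 = 0.910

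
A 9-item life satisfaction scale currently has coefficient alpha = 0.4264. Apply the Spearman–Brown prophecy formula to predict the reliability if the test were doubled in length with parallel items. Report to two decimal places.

Length factor m = 2
α' = m·α / (1 + (m−1)·α)
   = 2 × 0.4264 / (1 + (2 − 1) × 0.4264)
   = 0.8528 / 1.4264 = 0.60

predicted reliability = 0.60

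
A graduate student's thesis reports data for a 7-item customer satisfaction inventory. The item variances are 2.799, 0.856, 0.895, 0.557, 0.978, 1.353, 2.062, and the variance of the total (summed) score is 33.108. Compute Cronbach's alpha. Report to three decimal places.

Cronbach's alpha = 0.832

ΣVar(i) = 2.799 + 0.856 + 0.895 + 0.557 + 0.978 + 1.353 + 2.062 = 9.500
α = (k/(k−1))·(1 − ΣVar(i)/Var(T)) = (7/6)·(1 − 9.500/33.108) = 0.832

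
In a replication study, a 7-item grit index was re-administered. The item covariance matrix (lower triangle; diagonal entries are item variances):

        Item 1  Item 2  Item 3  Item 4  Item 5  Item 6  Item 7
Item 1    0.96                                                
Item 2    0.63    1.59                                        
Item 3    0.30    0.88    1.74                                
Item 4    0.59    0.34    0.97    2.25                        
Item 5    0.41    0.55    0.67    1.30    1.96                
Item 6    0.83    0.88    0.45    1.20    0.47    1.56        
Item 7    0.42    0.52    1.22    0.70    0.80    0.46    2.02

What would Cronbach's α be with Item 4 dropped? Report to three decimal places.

Remaining items: Item 1, Item 2, Item 3, Item 5, Item 6, Item 7 (k = 6).
sum of item variances = 0.96 + 1.59 + 1.74 + 1.96 + 1.56 + 2.02 = 9.83
Var(T) = 9.83 + 2 × 9.49 = 28.81
α (item deleted) = (6/5)·(1 − 9.83/28.81) = 0.791

α = 0.791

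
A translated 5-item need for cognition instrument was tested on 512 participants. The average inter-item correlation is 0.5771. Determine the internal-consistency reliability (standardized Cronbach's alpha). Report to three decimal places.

α = 0.872

Standardized α = k·r̄ / (1 + (k−1)·r̄) = 5 × 0.5771 / (1 + 4 × 0.5771)
  = 2.8855 / 3.3084 = 0.872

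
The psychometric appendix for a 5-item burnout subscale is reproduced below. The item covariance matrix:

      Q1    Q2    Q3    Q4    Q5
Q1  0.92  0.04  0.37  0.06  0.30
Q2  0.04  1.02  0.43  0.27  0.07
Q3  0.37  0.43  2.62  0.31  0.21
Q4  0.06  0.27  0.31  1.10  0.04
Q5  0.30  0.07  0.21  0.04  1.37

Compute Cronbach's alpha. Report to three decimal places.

ΣVar(i) = 0.92 + 1.02 + 2.62 + 1.10 + 1.37 = 7.03
Sum of the distinct covariances = 2.10
total variance = 7.03 + 2 × 2.10 = 11.23
α = (k/(k−1))·(1 − ΣVar(i)/total variance) = (5/4)·(1 − 7.03/11.23) = 0.467

α = 0.467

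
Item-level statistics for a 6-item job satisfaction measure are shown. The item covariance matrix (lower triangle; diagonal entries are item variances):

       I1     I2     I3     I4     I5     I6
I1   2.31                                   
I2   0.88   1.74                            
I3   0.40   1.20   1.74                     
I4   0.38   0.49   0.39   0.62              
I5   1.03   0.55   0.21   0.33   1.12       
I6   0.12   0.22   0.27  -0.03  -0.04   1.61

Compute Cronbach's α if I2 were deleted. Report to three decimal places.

Remaining items: I1, I3, I4, I5, I6 (k = 5).
Σσᵢ² = 2.31 + 1.74 + 0.62 + 1.12 + 1.61 = 7.40
Var(T) = 7.40 + 2 × 3.06 = 13.52
α (item deleted) = (5/4)·(1 − 7.40/13.52) = 0.566

Cronbach's α = 0.566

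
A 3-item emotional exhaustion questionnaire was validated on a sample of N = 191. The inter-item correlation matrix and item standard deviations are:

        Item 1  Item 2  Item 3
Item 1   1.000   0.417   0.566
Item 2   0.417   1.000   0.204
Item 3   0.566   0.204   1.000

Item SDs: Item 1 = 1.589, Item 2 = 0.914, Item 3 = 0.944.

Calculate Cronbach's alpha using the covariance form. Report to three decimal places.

Cronbach's alpha = 0.651

Σσ²ᵢ = 1.589² + 0.914² + 0.944² = 4.2515
Covariances σ_ij = r_ij · s_i · s_j:
  σ(Item 1,Item 2) = 0.417 × 1.589 × 0.914 = 0.6056
  σ(Item 1,Item 3) = 0.566 × 1.589 × 0.944 = 0.8490
  σ(Item 2,Item 3) = 0.204 × 0.914 × 0.944 = 0.1760
σ²_T = Σσ²ᵢ + 2·Σσ_ij = 4.2515 + 2 × 1.6306 = 7.5127
α = (3/2)·(1 − 4.2515/7.5127) = 0.651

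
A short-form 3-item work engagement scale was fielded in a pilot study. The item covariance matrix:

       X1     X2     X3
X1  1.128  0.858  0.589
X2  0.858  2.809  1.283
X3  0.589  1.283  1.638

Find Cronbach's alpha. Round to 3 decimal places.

α = 0.742

sum of item variances = 1.128 + 2.809 + 1.638 = 5.575
Sum of off-diagonal covariances = 2.730
total variance = 5.575 + 2 × 2.730 = 11.035
α = (k/(k−1))·(1 − sum of item variances/total variance) = (3/2)·(1 − 5.575/11.035) = 0.742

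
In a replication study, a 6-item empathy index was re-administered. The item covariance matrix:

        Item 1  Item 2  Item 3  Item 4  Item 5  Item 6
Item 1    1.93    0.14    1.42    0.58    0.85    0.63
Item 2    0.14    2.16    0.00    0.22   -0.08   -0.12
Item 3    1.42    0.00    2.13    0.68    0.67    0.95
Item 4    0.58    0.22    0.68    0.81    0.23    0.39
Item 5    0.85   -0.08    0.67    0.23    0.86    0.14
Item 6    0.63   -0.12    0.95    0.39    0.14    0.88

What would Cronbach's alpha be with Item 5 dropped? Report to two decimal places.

Remaining items: Item 1, Item 2, Item 3, Item 4, Item 6 (k = 5).
sum of item variances = 1.93 + 2.16 + 2.13 + 0.81 + 0.88 = 7.91
Var(T) = 7.91 + 2 × 4.89 = 17.69
α (item deleted) = (5/4)·(1 − 7.91/17.69) = 0.69

Cronbach's alpha = 0.69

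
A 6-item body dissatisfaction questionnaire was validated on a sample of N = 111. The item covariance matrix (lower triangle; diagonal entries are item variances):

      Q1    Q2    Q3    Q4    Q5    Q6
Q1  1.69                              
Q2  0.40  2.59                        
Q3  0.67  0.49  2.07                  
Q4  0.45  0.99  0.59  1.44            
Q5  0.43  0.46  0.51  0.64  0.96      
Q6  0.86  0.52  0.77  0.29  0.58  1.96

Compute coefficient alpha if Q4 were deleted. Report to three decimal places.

coefficient alpha = 0.689

Remaining items: Q1, Q2, Q3, Q5, Q6 (k = 5).
ΣVar(i) = 1.69 + 2.59 + 2.07 + 0.96 + 1.96 = 9.27
σ²_T = 9.27 + 2 × 5.69 = 20.65
α (item deleted) = (5/4)·(1 − 9.27/20.65) = 0.689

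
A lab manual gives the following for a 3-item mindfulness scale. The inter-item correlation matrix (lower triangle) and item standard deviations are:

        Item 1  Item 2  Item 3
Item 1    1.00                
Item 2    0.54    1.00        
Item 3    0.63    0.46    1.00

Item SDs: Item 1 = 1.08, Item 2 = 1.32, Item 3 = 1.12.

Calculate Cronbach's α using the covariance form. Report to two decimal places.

Σσ²ᵢ = 1.08² + 1.32² + 1.12² = 4.1632
Covariances σ_ij = r_ij · s_i · s_j:
  σ(Item 1,Item 2) = 0.54 × 1.08 × 1.32 = 0.7698
  σ(Item 1,Item 3) = 0.63 × 1.08 × 1.12 = 0.7620
  σ(Item 2,Item 3) = 0.46 × 1.32 × 1.12 = 0.6801
σ²_T = Σσ²ᵢ + 2·Σσ_ij = 4.1632 + 2 × 2.2119 = 8.5870
α = (3/2)·(1 − 4.1632/8.5870) = 0.77

Cronbach's α = 0.77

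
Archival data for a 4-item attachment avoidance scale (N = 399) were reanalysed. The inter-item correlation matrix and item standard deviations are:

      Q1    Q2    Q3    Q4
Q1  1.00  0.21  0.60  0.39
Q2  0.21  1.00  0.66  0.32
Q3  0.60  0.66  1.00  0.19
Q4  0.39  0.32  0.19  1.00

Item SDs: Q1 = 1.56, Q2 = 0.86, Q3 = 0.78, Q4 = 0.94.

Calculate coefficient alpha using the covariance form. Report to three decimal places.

α = 0.680

Σσ²ᵢ = 1.56² + 0.86² + 0.78² + 0.94² = 4.6652
Covariances σ_ij = r_ij · s_i · s_j:
  σ(Q1,Q2) = 0.21 × 1.56 × 0.86 = 0.2817
  σ(Q1,Q3) = 0.60 × 1.56 × 0.78 = 0.7301
  σ(Q1,Q4) = 0.39 × 1.56 × 0.94 = 0.5719
  σ(Q2,Q3) = 0.66 × 0.86 × 0.78 = 0.4427
  σ(Q2,Q4) = 0.32 × 0.86 × 0.94 = 0.2587
  σ(Q3,Q4) = 0.19 × 0.78 × 0.94 = 0.1393
σ²_T = Σσ²ᵢ + 2·Σσ_ij = 4.6652 + 2 × 2.4244 = 9.5140
α = (4/3)·(1 − 4.6652/9.5140) = 0.680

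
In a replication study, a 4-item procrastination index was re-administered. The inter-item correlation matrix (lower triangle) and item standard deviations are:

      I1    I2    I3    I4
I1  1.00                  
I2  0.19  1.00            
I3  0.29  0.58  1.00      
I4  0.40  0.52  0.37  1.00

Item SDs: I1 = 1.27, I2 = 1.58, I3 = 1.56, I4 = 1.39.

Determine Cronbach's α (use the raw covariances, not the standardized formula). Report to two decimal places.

Σσ²ᵢ = 1.27² + 1.58² + 1.56² + 1.39² = 8.4750
Covariances σ_ij = r_ij · s_i · s_j:
  σ(I1,I2) = 0.19 × 1.27 × 1.58 = 0.3813
  σ(I1,I3) = 0.29 × 1.27 × 1.56 = 0.5745
  σ(I1,I4) = 0.40 × 1.27 × 1.39 = 0.7061
  σ(I2,I3) = 0.58 × 1.58 × 1.56 = 1.4296
  σ(I2,I4) = 0.52 × 1.58 × 1.39 = 1.1420
  σ(I3,I4) = 0.37 × 1.56 × 1.39 = 0.8023
σ²_T = Σσ²ᵢ + 2·Σσ_ij = 8.4750 + 2 × 5.0358 = 18.5466
α = (4/3)·(1 − 8.4750/18.5466) = 0.72

α = 0.72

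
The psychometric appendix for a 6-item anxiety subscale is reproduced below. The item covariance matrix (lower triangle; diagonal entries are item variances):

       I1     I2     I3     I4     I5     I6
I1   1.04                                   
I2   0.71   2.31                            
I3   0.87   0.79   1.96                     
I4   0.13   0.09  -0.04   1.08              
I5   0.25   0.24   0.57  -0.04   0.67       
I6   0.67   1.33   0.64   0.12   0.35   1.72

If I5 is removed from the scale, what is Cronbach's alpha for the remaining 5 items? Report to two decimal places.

Remaining items: I1, I2, I3, I4, I6 (k = 5).
Σσᵢ² = 1.04 + 2.31 + 1.96 + 1.08 + 1.72 = 8.11
σ²_T = 8.11 + 2 × 5.31 = 18.73
α (item deleted) = (5/4)·(1 − 8.11/18.73) = 0.71

α = 0.71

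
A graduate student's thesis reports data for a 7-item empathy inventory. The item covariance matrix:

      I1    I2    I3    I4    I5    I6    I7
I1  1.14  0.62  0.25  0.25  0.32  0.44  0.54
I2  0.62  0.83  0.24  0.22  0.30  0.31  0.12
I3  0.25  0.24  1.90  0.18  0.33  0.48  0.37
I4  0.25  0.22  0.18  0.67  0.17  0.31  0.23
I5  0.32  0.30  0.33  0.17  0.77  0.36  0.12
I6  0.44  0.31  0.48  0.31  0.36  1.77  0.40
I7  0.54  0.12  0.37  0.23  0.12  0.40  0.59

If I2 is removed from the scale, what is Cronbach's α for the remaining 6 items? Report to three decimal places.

Cronbach's α = 0.698

Remaining items: I1, I3, I4, I5, I6, I7 (k = 6).
Σσ²ᵢ = 1.14 + 1.90 + 0.67 + 0.77 + 1.77 + 0.59 = 6.84
Var(T) = 6.84 + 2 × 4.75 = 16.34
α (item deleted) = (6/5)·(1 − 6.84/16.34) = 0.698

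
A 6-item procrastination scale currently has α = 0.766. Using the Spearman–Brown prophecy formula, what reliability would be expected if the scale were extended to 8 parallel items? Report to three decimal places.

predicted reliability = 0.814

Length factor m = 8/6 = 1.3333
α' = m·α / (1 + (m−1)·α)
   = 8/6 × 0.766 / (1 + (8/6 − 1) × 0.766)
   = 1.0213 / 1.2553 = 0.814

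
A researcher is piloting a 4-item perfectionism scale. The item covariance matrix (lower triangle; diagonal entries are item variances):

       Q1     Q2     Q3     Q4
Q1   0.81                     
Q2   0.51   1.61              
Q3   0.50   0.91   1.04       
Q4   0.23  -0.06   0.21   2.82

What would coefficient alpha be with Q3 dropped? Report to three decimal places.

coefficient alpha = 0.309

Remaining items: Q1, Q2, Q4 (k = 3).
sum of item variances = 0.81 + 1.61 + 2.82 = 5.24
σ²_total = 5.24 + 2 × 0.68 = 6.60
α (item deleted) = (3/2)·(1 − 5.24/6.60) = 0.309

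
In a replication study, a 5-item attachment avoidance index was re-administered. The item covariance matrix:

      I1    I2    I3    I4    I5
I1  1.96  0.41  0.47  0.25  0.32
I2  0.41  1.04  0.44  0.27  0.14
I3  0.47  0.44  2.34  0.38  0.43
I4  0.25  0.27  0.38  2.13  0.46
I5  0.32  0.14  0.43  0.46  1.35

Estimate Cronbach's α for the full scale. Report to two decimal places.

Σσᵢ² = 1.96 + 1.04 + 2.34 + 2.13 + 1.35 = 8.82
Sum of off-diagonal covariances = 3.57
Var(T) = 8.82 + 2 × 3.57 = 15.96
α = (k/(k−1))·(1 − Σσᵢ²/Var(T)) = (5/4)·(1 − 8.82/15.96) = 0.56

Cronbach's α = 0.56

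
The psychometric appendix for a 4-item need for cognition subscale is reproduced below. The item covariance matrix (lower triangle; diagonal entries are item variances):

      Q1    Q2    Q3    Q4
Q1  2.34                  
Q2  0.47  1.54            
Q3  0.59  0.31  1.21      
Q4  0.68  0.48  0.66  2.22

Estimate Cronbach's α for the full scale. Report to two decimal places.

α = 0.62

Σσ²ᵢ = 2.34 + 1.54 + 1.21 + 2.22 = 7.31
Σ_{i<j} σ_ij = 3.19
Var(T) = 7.31 + 2 × 3.19 = 13.69
α = (k/(k−1))·(1 − Σσ²ᵢ/Var(T)) = (4/3)·(1 − 7.31/13.69) = 0.62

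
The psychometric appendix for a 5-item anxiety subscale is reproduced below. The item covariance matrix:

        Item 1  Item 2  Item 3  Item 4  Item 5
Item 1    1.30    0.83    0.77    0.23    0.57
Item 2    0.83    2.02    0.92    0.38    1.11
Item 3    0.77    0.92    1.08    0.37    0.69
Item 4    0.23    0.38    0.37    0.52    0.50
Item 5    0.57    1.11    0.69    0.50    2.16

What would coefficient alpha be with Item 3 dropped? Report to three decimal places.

α = 0.729

Remaining items: Item 1, Item 2, Item 4, Item 5 (k = 4).
sum of item variances = 1.30 + 2.02 + 0.52 + 2.16 = 6.00
Var(T) = 6.00 + 2 × 3.62 = 13.24
α (item deleted) = (4/3)·(1 − 6.00/13.24) = 0.729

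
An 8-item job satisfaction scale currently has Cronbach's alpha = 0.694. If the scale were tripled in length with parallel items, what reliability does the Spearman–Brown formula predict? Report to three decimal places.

predicted reliability = 0.872

Length factor m = 3
α' = m·α / (1 + (m−1)·α)
   = 3 × 0.694 / (1 + (3 − 1) × 0.694)
   = 2.0820 / 2.3880 = 0.872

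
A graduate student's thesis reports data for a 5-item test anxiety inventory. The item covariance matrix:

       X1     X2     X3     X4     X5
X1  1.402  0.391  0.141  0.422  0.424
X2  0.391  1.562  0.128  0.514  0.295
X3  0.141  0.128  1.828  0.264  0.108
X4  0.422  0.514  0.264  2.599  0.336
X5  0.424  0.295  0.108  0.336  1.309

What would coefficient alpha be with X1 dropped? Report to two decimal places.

Remaining items: X2, X3, X4, X5 (k = 4).
sum of item variances = 1.562 + 1.828 + 2.599 + 1.309 = 7.298
total variance = 7.298 + 2 × 1.645 = 10.588
α (item deleted) = (4/3)·(1 − 7.298/10.588) = 0.41

coefficient alpha = 0.41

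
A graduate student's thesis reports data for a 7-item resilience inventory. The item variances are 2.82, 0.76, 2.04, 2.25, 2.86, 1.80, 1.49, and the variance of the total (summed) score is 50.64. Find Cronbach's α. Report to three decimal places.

Cronbach's α = 0.844

sum of item variances = 2.82 + 0.76 + 2.04 + 2.25 + 2.86 + 1.80 + 1.49 = 14.02
α = (k/(k−1))·(1 − sum of item variances/total variance) = (7/6)·(1 − 14.02/50.64) = 0.844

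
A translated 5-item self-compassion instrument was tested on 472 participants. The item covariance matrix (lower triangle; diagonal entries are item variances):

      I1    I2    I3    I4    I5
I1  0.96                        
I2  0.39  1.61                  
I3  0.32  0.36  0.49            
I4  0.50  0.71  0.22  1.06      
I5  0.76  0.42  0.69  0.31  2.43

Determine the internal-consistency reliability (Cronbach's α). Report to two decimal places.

Σσᵢ² = 0.96 + 1.61 + 0.49 + 1.06 + 2.43 = 6.55
Sum of the distinct covariances = 4.68
total variance = 6.55 + 2 × 4.68 = 15.91
α = (k/(k−1))·(1 − Σσᵢ²/total variance) = (5/4)·(1 − 6.55/15.91) = 0.74

α = 0.74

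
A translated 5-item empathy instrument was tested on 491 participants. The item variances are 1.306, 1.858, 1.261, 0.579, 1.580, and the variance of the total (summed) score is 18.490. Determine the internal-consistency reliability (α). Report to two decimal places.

α = 0.80

ΣVar(i) = 1.306 + 1.858 + 1.261 + 0.579 + 1.580 = 6.584
α = (k/(k−1))·(1 − ΣVar(i)/total variance) = (5/4)·(1 − 6.584/18.490) = 0.80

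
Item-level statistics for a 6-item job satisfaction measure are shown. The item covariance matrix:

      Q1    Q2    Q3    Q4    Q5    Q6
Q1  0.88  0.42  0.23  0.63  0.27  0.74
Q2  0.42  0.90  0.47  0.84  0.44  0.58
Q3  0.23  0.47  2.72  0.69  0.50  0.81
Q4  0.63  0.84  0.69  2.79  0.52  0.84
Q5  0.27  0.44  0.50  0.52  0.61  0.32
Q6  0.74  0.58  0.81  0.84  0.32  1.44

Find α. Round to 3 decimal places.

α = 0.768

Σσ²ᵢ = 0.88 + 0.90 + 2.72 + 2.79 + 0.61 + 1.44 = 9.34
Σ_{i<j} σ_ij = 8.30
total variance = 9.34 + 2 × 8.30 = 25.94
α = (k/(k−1))·(1 − Σσ²ᵢ/total variance) = (6/5)·(1 − 9.34/25.94) = 0.768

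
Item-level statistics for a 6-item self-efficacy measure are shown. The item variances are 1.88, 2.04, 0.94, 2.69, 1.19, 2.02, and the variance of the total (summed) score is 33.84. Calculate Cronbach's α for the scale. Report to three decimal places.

ΣVar(i) = 1.88 + 2.04 + 0.94 + 2.69 + 1.19 + 2.02 = 10.76
α = (k/(k−1))·(1 − ΣVar(i)/σ²_T) = (6/5)·(1 − 10.76/33.84) = 0.818

Cronbach's α = 0.818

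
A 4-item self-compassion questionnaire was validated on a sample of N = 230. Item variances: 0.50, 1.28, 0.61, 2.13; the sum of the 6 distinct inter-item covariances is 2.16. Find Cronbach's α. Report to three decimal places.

Σσ²ᵢ = 0.50 + 1.28 + 0.61 + 2.13 = 4.52
Sum of distinct covariances = 2.16
σ²_T = Σσ²ᵢ + 2·Σcov = 4.52 + 2 × 2.16 = 8.84
α = (4/3)·(1 − 4.52/8.84) = 0.652

Cronbach's α = 0.652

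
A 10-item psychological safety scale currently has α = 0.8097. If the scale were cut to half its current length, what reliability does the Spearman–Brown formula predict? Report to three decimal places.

predicted reliability = 0.680

Length factor m = 1/2
α' = m·α / (1 − (1−m)·α)
   = 1/2 × 0.8097 / (1 − (1 − 1/2) × 0.8097)
   = 0.4048 / 0.5952 = 0.680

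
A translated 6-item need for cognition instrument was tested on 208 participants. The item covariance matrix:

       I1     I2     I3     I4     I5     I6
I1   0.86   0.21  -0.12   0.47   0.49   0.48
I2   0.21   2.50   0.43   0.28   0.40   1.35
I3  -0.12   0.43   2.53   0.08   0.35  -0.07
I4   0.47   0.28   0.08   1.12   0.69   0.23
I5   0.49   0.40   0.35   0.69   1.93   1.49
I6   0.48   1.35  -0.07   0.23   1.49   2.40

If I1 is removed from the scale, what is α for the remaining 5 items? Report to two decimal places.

α = 0.62

Remaining items: I2, I3, I4, I5, I6 (k = 5).
Σσᵢ² = 2.50 + 2.53 + 1.12 + 1.93 + 2.40 = 10.48
σ²_T = 10.48 + 2 × 5.23 = 20.94
α (item deleted) = (5/4)·(1 − 10.48/20.94) = 0.62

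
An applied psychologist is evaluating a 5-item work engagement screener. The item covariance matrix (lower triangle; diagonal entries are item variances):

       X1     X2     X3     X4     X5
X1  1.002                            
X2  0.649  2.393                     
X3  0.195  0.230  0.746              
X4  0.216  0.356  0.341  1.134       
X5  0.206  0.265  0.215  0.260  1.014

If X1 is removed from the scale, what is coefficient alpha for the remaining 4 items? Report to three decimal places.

α = 0.516

Remaining items: X2, X3, X4, X5 (k = 4).
Σσ²ᵢ = 2.393 + 0.746 + 1.134 + 1.014 = 5.287
σ²_total = 5.287 + 2 × 1.667 = 8.621
α (item deleted) = (4/3)·(1 − 5.287/8.621) = 0.516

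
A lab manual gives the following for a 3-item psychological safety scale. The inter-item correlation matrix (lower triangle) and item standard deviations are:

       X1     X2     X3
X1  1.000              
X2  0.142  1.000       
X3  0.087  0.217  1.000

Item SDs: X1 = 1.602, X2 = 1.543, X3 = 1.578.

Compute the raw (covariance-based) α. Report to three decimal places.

α = 0.342

Σσ²ᵢ = 1.602² + 1.543² + 1.578² = 7.4373
Covariances σ_ij = r_ij · s_i · s_j:
  σ(X1,X2) = 0.142 × 1.602 × 1.543 = 0.3510
  σ(X1,X3) = 0.087 × 1.602 × 1.578 = 0.2199
  σ(X2,X3) = 0.217 × 1.543 × 1.578 = 0.5284
σ²_T = Σσ²ᵢ + 2·Σσ_ij = 7.4373 + 2 × 1.0993 = 9.6359
α = (3/2)·(1 − 7.4373/9.6359) = 0.342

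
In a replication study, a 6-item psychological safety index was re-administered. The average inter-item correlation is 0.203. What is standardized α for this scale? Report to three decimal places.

Standardized α = k·r̄ / (1 + (k−1)·r̄) = 6 × 0.203 / (1 + 5 × 0.203)
  = 1.2180 / 2.0150 = 0.604

standardized α = 0.604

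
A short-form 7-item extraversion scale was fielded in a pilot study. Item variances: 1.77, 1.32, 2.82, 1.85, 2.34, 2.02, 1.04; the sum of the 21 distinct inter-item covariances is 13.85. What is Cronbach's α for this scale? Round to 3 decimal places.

Cronbach's α = 0.791

ΣVar(i) = 1.77 + 1.32 + 2.82 + 1.85 + 2.34 + 2.02 + 1.04 = 13.16
Sum of distinct covariances = 13.85
Var(T) = ΣVar(i) + 2·Σcov = 13.16 + 2 × 13.85 = 40.86
α = (7/6)·(1 − 13.16/40.86) = 0.791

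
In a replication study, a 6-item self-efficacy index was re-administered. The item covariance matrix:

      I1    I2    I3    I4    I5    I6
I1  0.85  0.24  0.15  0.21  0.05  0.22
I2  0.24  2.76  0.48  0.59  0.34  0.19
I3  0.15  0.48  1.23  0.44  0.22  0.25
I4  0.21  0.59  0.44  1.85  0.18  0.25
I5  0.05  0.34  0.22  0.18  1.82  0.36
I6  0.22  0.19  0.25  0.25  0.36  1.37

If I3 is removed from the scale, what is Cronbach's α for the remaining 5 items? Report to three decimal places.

α = 0.473

Remaining items: I1, I2, I4, I5, I6 (k = 5).
sum of item variances = 0.85 + 2.76 + 1.85 + 1.82 + 1.37 = 8.65
Var(T) = 8.65 + 2 × 2.63 = 13.91
α (item deleted) = (5/4)·(1 − 8.65/13.91) = 0.473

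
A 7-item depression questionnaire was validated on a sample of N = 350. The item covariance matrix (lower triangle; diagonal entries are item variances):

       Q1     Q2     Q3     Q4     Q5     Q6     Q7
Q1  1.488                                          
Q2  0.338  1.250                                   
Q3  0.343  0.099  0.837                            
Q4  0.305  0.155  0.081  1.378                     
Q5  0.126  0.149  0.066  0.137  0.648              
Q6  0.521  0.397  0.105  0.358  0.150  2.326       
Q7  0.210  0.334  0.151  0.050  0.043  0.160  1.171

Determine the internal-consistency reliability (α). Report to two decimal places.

α = 0.57

Σσᵢ² = 1.488 + 1.250 + 0.837 + 1.378 + 0.648 + 2.326 + 1.171 = 9.098
Sum of the distinct covariances = 4.278
Var(T) = 9.098 + 2 × 4.278 = 17.654
α = (k/(k−1))·(1 − Σσᵢ²/Var(T)) = (7/6)·(1 − 9.098/17.654) = 0.57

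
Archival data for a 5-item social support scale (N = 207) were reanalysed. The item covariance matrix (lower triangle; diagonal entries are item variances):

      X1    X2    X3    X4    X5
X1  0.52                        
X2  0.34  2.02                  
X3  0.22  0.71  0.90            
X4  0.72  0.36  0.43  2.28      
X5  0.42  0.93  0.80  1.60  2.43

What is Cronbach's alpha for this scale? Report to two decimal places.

α = 0.77

Σσ²ᵢ = 0.52 + 2.02 + 0.90 + 2.28 + 2.43 = 8.15
Σ_{i<j} σ_ij = 6.53
Var(T) = 8.15 + 2 × 6.53 = 21.21
α = (k/(k−1))·(1 − Σσ²ᵢ/Var(T)) = (5/4)·(1 − 8.15/21.21) = 0.77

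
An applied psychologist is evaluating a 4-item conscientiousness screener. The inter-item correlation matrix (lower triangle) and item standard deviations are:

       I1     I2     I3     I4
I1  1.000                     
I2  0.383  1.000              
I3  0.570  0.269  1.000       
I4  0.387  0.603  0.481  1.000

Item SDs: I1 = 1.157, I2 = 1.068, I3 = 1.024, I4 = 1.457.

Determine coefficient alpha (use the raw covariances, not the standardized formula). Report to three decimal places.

Σσ²ᵢ = 1.157² + 1.068² + 1.024² + 1.457² = 5.6507
Covariances σ_ij = r_ij · s_i · s_j:
  σ(I1,I2) = 0.383 × 1.157 × 1.068 = 0.4733
  σ(I1,I3) = 0.570 × 1.157 × 1.024 = 0.6753
  σ(I1,I4) = 0.387 × 1.157 × 1.457 = 0.6524
  σ(I2,I3) = 0.269 × 1.068 × 1.024 = 0.2942
  σ(I2,I4) = 0.603 × 1.068 × 1.457 = 0.9383
  σ(I3,I4) = 0.481 × 1.024 × 1.457 = 0.7176
σ²_T = Σσ²ᵢ + 2·Σσ_ij = 5.6507 + 2 × 3.7511 = 13.1529
α = (4/3)·(1 − 5.6507/13.1529) = 0.761

coefficient alpha = 0.761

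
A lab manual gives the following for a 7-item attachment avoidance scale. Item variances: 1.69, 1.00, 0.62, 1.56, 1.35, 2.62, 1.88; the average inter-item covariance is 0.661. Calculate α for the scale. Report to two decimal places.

α = 0.84

Σσᵢ² = 1.69 + 1.00 + 0.62 + 1.56 + 1.35 + 2.62 + 1.88 = 10.72
Sum of the 21 distinct covariances = 21 × 0.661 = 13.881
σ²_total = Σσᵢ² + 2·Σcov = 10.72 + 2 × 13.881 = 38.482
α = (7/6)·(1 − 10.72/38.482) = 0.84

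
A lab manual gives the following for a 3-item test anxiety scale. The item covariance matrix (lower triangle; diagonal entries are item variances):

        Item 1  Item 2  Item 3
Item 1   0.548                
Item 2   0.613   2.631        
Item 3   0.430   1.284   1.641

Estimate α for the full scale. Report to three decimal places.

sum of item variances = 0.548 + 2.631 + 1.641 = 4.820
Sum of the distinct covariances = 2.327
Var(T) = 4.820 + 2 × 2.327 = 9.474
α = (k/(k−1))·(1 − sum of item variances/Var(T)) = (3/2)·(1 − 4.820/9.474) = 0.737

α = 0.737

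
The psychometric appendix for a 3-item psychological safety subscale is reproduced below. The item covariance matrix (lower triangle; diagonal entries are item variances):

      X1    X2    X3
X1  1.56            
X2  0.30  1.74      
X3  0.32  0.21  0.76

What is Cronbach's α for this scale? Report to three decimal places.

sum of item variances = 1.56 + 1.74 + 0.76 = 4.06
Sum of the distinct covariances = 0.83
σ²_total = 4.06 + 2 × 0.83 = 5.72
α = (k/(k−1))·(1 − sum of item variances/σ²_total) = (3/2)·(1 − 4.06/5.72) = 0.435

α = 0.435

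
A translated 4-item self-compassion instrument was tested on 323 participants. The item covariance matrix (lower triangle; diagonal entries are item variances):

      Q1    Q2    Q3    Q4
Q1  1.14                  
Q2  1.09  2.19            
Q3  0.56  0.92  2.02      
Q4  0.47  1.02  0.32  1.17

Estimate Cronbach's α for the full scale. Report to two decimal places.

Cronbach's α = 0.76

Σσ²ᵢ = 1.14 + 2.19 + 2.02 + 1.17 = 6.52
Σ_{i<j} σ_ij = 4.38
Var(T) = 6.52 + 2 × 4.38 = 15.28
α = (k/(k−1))·(1 − Σσ²ᵢ/Var(T)) = (4/3)·(1 − 6.52/15.28) = 0.76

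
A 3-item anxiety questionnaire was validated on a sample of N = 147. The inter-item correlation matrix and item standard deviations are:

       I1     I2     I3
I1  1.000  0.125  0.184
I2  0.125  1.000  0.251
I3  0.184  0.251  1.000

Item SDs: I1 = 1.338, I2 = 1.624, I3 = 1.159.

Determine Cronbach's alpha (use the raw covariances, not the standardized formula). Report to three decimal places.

Σσ²ᵢ = 1.338² + 1.624² + 1.159² = 5.7709
Covariances σ_ij = r_ij · s_i · s_j:
  σ(I1,I2) = 0.125 × 1.338 × 1.624 = 0.2716
  σ(I1,I3) = 0.184 × 1.338 × 1.159 = 0.2853
  σ(I2,I3) = 0.251 × 1.624 × 1.159 = 0.4724
σ²_T = Σσ²ᵢ + 2·Σσ_ij = 5.7709 + 2 × 1.0293 = 7.8295
α = (3/2)·(1 − 5.7709/7.8295) = 0.394

α = 0.394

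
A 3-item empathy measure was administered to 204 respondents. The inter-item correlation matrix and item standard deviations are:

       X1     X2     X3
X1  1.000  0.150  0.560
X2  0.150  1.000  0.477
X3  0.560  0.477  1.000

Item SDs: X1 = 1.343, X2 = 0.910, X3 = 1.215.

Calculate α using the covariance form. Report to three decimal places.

α = 0.662

Σσ²ᵢ = 1.343² + 0.910² + 1.215² = 4.1080
Covariances σ_ij = r_ij · s_i · s_j:
  σ(X1,X2) = 0.150 × 1.343 × 0.910 = 0.1833
  σ(X1,X3) = 0.560 × 1.343 × 1.215 = 0.9138
  σ(X2,X3) = 0.477 × 0.910 × 1.215 = 0.5274
σ²_T = Σσ²ᵢ + 2·Σσ_ij = 4.1080 + 2 × 1.6245 = 7.3570
α = (3/2)·(1 − 4.1080/7.3570) = 0.662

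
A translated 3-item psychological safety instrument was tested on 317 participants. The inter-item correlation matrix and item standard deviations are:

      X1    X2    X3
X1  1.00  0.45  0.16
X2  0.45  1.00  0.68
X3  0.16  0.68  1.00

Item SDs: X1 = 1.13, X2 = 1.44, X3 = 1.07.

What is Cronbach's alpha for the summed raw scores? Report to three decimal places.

α = 0.701

Σσ²ᵢ = 1.13² + 1.44² + 1.07² = 4.4954
Covariances σ_ij = r_ij · s_i · s_j:
  σ(X1,X2) = 0.45 × 1.13 × 1.44 = 0.7322
  σ(X1,X3) = 0.16 × 1.13 × 1.07 = 0.1935
  σ(X2,X3) = 0.68 × 1.44 × 1.07 = 1.0477
σ²_T = Σσ²ᵢ + 2·Σσ_ij = 4.4954 + 2 × 1.9734 = 8.4422
α = (3/2)·(1 − 4.4954/8.4422) = 0.701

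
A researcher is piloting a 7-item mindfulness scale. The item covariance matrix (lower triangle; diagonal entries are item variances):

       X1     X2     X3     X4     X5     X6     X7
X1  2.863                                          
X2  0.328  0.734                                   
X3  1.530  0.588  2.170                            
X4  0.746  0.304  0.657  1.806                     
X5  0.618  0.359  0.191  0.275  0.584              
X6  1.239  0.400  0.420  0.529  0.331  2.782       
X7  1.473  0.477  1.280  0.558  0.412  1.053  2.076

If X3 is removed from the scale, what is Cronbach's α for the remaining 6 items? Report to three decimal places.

α = 0.752

Remaining items: X1, X2, X4, X5, X6, X7 (k = 6).
sum of item variances = 2.863 + 0.734 + 1.806 + 0.584 + 2.782 + 2.076 = 10.845
σ²_total = 10.845 + 2 × 9.102 = 29.049
α (item deleted) = (6/5)·(1 − 10.845/29.049) = 0.752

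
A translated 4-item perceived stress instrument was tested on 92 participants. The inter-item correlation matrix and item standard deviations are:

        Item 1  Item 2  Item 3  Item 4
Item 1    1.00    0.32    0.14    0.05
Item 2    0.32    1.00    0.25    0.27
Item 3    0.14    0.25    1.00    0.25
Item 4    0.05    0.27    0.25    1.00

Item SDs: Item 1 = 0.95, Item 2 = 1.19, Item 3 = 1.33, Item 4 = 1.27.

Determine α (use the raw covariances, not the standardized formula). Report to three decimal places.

α = 0.520

Σσ²ᵢ = 0.95² + 1.19² + 1.33² + 1.27² = 5.7004
Covariances σ_ij = r_ij · s_i · s_j:
  σ(Item 1,Item 2) = 0.32 × 0.95 × 1.19 = 0.3618
  σ(Item 1,Item 3) = 0.14 × 0.95 × 1.33 = 0.1769
  σ(Item 1,Item 4) = 0.05 × 0.95 × 1.27 = 0.0603
  σ(Item 2,Item 3) = 0.25 × 1.19 × 1.33 = 0.3957
  σ(Item 2,Item 4) = 0.27 × 1.19 × 1.27 = 0.4081
  σ(Item 3,Item 4) = 0.25 × 1.33 × 1.27 = 0.4223
σ²_T = Σσ²ᵢ + 2·Σσ_ij = 5.7004 + 2 × 1.8251 = 9.3506
α = (4/3)·(1 − 5.7004/9.3506) = 0.520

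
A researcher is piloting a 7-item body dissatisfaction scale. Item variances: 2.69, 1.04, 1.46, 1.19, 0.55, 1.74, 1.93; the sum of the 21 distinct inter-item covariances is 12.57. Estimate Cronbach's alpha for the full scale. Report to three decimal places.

α = 0.821

ΣVar(i) = 2.69 + 1.04 + 1.46 + 1.19 + 0.55 + 1.74 + 1.93 = 10.60
Sum of distinct covariances = 12.57
total variance = ΣVar(i) + 2·Σcov = 10.60 + 2 × 12.57 = 35.74
α = (7/6)·(1 − 10.60/35.74) = 0.821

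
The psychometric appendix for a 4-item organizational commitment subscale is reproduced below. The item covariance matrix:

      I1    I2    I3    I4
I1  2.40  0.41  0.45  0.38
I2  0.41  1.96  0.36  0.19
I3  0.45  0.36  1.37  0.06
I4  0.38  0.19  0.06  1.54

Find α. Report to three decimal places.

Σσ²ᵢ = 2.40 + 1.96 + 1.37 + 1.54 = 7.27
Sum of off-diagonal covariances = 1.85
total variance = 7.27 + 2 × 1.85 = 10.97
α = (k/(k−1))·(1 − Σσ²ᵢ/total variance) = (4/3)·(1 − 7.27/10.97) = 0.450

α = 0.450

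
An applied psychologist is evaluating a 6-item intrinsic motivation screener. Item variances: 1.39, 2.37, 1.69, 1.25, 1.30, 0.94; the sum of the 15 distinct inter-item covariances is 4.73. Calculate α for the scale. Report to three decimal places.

Σσ²ᵢ = 1.39 + 2.37 + 1.69 + 1.25 + 1.30 + 0.94 = 8.94
Sum of distinct covariances = 4.73
σ²_total = Σσ²ᵢ + 2·Σcov = 8.94 + 2 × 4.73 = 18.40
α = (6/5)·(1 − 8.94/18.40) = 0.617

α = 0.617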